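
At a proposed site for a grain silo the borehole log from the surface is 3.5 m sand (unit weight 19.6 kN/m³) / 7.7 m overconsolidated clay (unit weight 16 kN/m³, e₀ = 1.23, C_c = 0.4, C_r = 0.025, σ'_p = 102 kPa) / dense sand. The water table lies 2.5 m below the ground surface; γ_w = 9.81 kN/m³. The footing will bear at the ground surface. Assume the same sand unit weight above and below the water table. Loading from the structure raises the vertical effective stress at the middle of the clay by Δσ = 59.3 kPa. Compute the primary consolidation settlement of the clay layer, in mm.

Mid-depth of clay below the ground surface: z = 3.5 + 7.7/2 = 7.35 m.
Total vertical stress at mid-clay: σ_v = 19.6×3.5 + 16×3.85 = 130.2 kPa.
Pore pressure: u = 9.81×(7.35 − 2.5) = 47.578 kPa.
Initial effective stress: σ'_0 = σ_v − u = 130.2 − 47.578 = 82.622 kPa.
Final effective stress: σ'_f = 82.622 + 59.3 = 141.92 kPa.
σ'_f = 141.92 > σ'_p = 102 kPa, so the stress path crosses the preconsolidation pressure — recompression up to σ'_p, then virgin compression beyond:
S_c = H/(1+e₀)·[C_r·log₁₀(σ'_p/σ'_0) + C_c·log₁₀(σ'_f/σ'_p)]
    = 7.7/2.23 × [0.025×log₁₀(102/82.622) + 0.4×log₁₀(141.92/102)]
    = 3.4529 × [0.0022876 + 0.057377] = 0.206 m

S_c ≈ 206 mm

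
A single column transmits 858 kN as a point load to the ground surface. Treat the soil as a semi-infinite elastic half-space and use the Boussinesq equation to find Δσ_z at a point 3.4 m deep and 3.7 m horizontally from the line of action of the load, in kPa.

Boussinesq vertical stress below a point load on an elastic half-space:
Δσ_z = 3P/(2πz²) · [1 + (r/z)²]^(−5/2)
r/z = 3.7/3.4 = 1.0882; [1+(r/z)²]^(−5/2) = 0.14182.
Δσ_z = 3×858/(2π×3.4²) × 0.14182 = 35.438 × 0.14182 = 5.026 kPa

Δσ_z ≈ 5.03 kPa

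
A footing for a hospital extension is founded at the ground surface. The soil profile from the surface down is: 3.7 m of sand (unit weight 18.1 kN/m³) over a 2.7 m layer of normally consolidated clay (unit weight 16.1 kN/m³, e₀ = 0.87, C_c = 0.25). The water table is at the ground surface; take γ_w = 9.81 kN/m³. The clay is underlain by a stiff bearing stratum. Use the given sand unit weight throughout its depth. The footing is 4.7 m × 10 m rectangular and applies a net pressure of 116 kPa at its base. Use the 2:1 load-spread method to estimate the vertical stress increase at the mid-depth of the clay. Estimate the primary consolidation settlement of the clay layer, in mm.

S_c ≈ 105 mm

Mid-depth of clay below the ground surface: z = 3.7 + 2.7/2 = 5.05 m.
Total vertical stress at mid-clay: σ_v = 18.1×3.7 + 16.1×1.35 = 88.705 kPa.
Pore pressure: u = 9.81×(5.05 − 0) = 49.541 kPa.
Initial effective stress: σ'_0 = σ_v − u = 88.705 − 49.541 = 39.164 kPa.
Stress increase at mid-clay by the 2:1 spreading method:
Δσ = qBL/((B+z)(L+z)) = 116×4.7×10/((4.7+5.05)(10+5.05)) = 37.155 kPa
Final effective stress: σ'_f = σ'_0 + Δσ = 39.164 + 37.155 = 76.319 kPa.
Normally consolidated clay, so the full stress increment lies on the virgin compression line:
S_c = C_c·H/(1+e₀)·log₁₀(σ'_f/σ'_0) = 0.25×2.7/(1+0.87)×log₁₀(76.319/39.164)
    = 0.36096 × 0.28975 = 0.1046 m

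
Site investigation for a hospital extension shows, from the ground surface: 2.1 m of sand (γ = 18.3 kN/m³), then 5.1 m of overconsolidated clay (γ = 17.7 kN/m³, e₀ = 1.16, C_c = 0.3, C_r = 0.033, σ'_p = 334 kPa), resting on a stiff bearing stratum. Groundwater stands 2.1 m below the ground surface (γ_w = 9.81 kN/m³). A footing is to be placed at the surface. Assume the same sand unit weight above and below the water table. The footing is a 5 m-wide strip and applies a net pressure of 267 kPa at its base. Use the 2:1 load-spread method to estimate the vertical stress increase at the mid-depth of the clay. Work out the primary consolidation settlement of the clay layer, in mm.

S_c ≈ 41 mm

Mid-depth of clay below the ground surface: z = 2.1 + 5.1/2 = 4.65 m.
Total vertical stress at mid-clay: σ_v = 18.3×2.1 + 17.7×2.55 = 83.565 kPa.
Pore pressure: u = 9.81×(4.65 − 2.1) = 25.015 kPa.
Initial effective stress: σ'_0 = σ_v − u = 83.565 − 25.015 = 58.55 kPa.
Stress increase at mid-clay by the 2:1 spreading method:
Δσ = qB/(B+z) = 267×5/(5+4.65) = 138.34 kPa
Final effective stress: σ'_f = 58.55 + 138.34 = 196.89 kPa.
σ'_f = 196.89 ≤ σ'_p = 334 kPa, so the clay remains overconsolidated and only the recompression index applies:
S_c = C_r·H/(1+e₀)·log₁₀(σ'_f/σ'_0) = 0.033×5.1/2.16×log₁₀(196.89/58.55)
    = 0.077916 × 0.5267 = 0.04104 m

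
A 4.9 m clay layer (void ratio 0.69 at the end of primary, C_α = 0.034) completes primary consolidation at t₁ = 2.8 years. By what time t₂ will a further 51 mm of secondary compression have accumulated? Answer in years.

t₂ ≈ 9.22 years

S_s = C_α·H/(1+e_p)·log₁₀(t₂/t₁) ⇒ log₁₀(t₂/t₁) = S_s·(1+e_p)/(C_α·H).
log₁₀(t₂/t₁) = 0.051 × (1+0.69) / (0.034×4.9) = 0.5173
t₂ = t₁ × 10^0.5173 = 2.8 × 3.291 = 9.215 years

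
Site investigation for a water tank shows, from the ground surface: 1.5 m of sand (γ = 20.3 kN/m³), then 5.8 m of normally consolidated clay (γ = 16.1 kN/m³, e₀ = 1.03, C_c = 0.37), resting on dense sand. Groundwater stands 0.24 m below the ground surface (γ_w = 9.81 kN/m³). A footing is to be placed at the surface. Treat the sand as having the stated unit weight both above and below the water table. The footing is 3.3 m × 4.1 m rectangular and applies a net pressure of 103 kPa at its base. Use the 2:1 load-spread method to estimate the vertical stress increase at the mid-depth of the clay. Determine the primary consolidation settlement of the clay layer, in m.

S_c ≈ 0.212 m

Mid-depth of clay below the ground surface: z = 1.5 + 5.8/2 = 4.4 m.
Total vertical stress at mid-clay: σ_v = 20.3×1.5 + 16.1×2.9 = 77.14 kPa.
Pore pressure: u = 9.81×(4.4 − 0.24) = 40.81 kPa.
Initial effective stress: σ'_0 = σ_v − u = 77.14 − 40.81 = 36.33 kPa.
Stress increase at mid-clay by the 2:1 spreading method:
Δσ = qBL/((B+z)(L+z)) = 103×3.3×4.1/((3.3+4.4)(4.1+4.4)) = 21.292 kPa
Final effective stress: σ'_f = σ'_0 + Δσ = 36.33 + 21.292 = 57.622 kPa.
Normally consolidated clay, so the full stress increment lies on the virgin compression line:
S_c = C_c·H/(1+e₀)·log₁₀(σ'_f/σ'_0) = 0.37×5.8/(1+1.03)×log₁₀(57.622/36.33)
    = 1.0571 × 0.20032 = 0.2118 m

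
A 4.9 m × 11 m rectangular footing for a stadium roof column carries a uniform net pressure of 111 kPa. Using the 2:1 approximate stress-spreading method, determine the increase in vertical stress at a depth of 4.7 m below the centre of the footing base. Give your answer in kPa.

Δσ_z ≈ 39.7 kPa

By the 2:1 method the load spreads at 1 horizontal : 2 vertical, so at depth z the loaded area has grown by z in each plan dimension:
Δσ = qBL/((B+z)(L+z)) = 111×4.9×11/((4.9+4.7)(11+4.7)) = 39.695 kPa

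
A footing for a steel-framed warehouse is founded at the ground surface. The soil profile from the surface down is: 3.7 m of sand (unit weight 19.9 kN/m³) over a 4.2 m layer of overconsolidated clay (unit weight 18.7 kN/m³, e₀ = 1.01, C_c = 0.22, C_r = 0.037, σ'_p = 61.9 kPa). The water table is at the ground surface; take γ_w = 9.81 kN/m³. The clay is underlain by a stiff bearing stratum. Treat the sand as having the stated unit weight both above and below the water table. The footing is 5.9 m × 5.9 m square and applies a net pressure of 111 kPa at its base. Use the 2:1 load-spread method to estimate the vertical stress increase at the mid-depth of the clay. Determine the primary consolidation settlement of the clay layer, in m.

S_c ≈ 0.0649 m

Mid-depth of clay below the ground surface: z = 3.7 + 4.2/2 = 5.8 m.
Total vertical stress at mid-clay: σ_v = 19.9×3.7 + 18.7×2.1 = 112.9 kPa.
Pore pressure: u = 9.81×(5.8 − 0) = 56.898 kPa.
Initial effective stress: σ'_0 = σ_v − u = 112.9 − 56.898 = 56.002 kPa.
Stress increase at mid-clay by the 2:1 spreading method:
Δσ = qBL/((B+z)(L+z)) = 111×5.9×5.9/((5.9+5.8)(5.9+5.8)) = 28.226 kPa
Final effective stress: σ'_f = 56.002 + 28.226 = 84.228 kPa.
σ'_f = 84.228 > σ'_p = 61.9 kPa, so the stress path crosses the preconsolidation pressure — recompression up to σ'_p, then virgin compression beyond:
S_c = H/(1+e₀)·[C_r·log₁₀(σ'_p/σ'_0) + C_c·log₁₀(σ'_f/σ'_p)]
    = 4.2/2.01 × [0.037×log₁₀(61.9/56.002) + 0.22×log₁₀(84.228/61.9)]
    = 2.0896 × [0.001609 + 0.029428] = 0.06485 m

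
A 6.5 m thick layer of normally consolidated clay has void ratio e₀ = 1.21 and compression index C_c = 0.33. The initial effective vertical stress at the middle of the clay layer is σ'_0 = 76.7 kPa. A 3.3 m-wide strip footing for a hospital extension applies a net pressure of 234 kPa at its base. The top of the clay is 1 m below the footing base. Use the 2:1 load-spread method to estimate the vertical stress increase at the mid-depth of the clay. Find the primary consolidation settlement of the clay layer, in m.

Mid-depth of clay below the footing base: z = 1 + 6.5/2 = 4.25 m.
Stress increase at mid-clay by the 2:1 spreading method:
Δσ = qB/(B+z) = 234×3.3/(3.3+4.25) = 102.28 kPa
Final effective stress: σ'_f = σ'_0 + Δσ = 76.7 + 102.28 = 178.98 kPa.
Normally consolidated clay, so the full stress increment lies on the virgin compression line:
S_c = C_c·H/(1+e₀)·log₁₀(σ'_f/σ'_0) = 0.33×6.5/(1+1.21)×log₁₀(178.98/76.7)
    = 0.97059 × 0.36801 = 0.3572 m

S_c ≈ 0.357 m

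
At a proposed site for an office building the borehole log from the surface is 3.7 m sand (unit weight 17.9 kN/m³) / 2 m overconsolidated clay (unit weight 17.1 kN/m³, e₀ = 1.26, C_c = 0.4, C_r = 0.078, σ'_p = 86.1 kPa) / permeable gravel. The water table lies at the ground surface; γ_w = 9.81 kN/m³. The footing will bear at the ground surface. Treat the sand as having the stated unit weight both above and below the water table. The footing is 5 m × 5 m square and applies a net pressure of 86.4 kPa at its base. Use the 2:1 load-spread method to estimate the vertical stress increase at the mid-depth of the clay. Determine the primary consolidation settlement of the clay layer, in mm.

S_c ≈ 14.4 mm

Mid-depth of clay below the ground surface: z = 3.7 + 2/2 = 4.7 m.
Total vertical stress at mid-clay: σ_v = 17.9×3.7 + 17.1×1 = 83.33 kPa.
Pore pressure: u = 9.81×(4.7 − 0) = 46.107 kPa.
Initial effective stress: σ'_0 = σ_v − u = 83.33 − 46.107 = 37.223 kPa.
Stress increase at mid-clay by the 2:1 spreading method:
Δσ = qBL/((B+z)(L+z)) = 86.4×5×5/((5+4.7)(5+4.7)) = 22.957 kPa
Final effective stress: σ'_f = 37.223 + 22.957 = 60.18 kPa.
σ'_f = 60.18 ≤ σ'_p = 86.1 kPa, so the clay remains overconsolidated and only the recompression index applies:
S_c = C_r·H/(1+e₀)·log₁₀(σ'_f/σ'_0) = 0.078×2/2.26×log₁₀(60.18/37.223)
    = 0.069027 × 0.20864 = 0.0144 m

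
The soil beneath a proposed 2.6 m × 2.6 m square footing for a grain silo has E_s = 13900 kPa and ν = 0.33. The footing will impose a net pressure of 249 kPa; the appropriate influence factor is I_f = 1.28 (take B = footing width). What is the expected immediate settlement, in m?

S_e ≈ 0.0531 m

Immediate (elastic) settlement: S_e = q·B·(1−ν²)/E_s · I_f.
S_e = 249 × 2.6 × (1 − 0.33²) / 13900 × 1.28
    = 249 × 2.6 × 0.8911 / 13900 × 1.28
    = 0.05312 m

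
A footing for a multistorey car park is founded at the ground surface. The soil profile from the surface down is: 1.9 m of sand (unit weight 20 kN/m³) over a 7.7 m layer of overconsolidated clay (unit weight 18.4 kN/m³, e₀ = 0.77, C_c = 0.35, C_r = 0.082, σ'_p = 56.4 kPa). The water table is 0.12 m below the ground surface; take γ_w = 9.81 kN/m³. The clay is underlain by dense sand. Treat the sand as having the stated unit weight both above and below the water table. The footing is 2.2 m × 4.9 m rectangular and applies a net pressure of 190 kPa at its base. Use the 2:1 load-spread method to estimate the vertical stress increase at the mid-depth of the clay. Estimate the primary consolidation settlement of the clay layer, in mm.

S_c ≈ 221 mm

Mid-depth of clay below the ground surface: z = 1.9 + 7.7/2 = 5.75 m.
Total vertical stress at mid-clay: σ_v = 20×1.9 + 18.4×3.85 = 108.84 kPa.
Pore pressure: u = 9.81×(5.75 − 0.12) = 55.23 kPa.
Initial effective stress: σ'_0 = σ_v − u = 108.84 − 55.23 = 53.61 kPa.
Stress increase at mid-clay by the 2:1 spreading method:
Δσ = qBL/((B+z)(L+z)) = 190×2.2×4.9/((2.2+5.75)(4.9+5.75)) = 24.191 kPa
Final effective stress: σ'_f = 53.61 + 24.191 = 77.801 kPa.
σ'_f = 77.801 > σ'_p = 56.4 kPa, so the stress path crosses the preconsolidation pressure — recompression up to σ'_p, then virgin compression beyond:
S_c = H/(1+e₀)·[C_r·log₁₀(σ'_p/σ'_0) + C_c·log₁₀(σ'_f/σ'_p)]
    = 7.7/1.77 × [0.082×log₁₀(56.4/53.61) + 0.35×log₁₀(77.801/56.4)]
    = 4.3503 × [0.0018067 + 0.048897] = 0.2206 m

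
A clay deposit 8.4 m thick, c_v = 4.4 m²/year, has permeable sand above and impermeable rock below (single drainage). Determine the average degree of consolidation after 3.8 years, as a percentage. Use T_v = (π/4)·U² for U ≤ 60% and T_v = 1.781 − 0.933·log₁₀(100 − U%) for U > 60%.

U ≈ 54.9 %

Drainage path length: H_d = H = 8.4 m (single drainage).
T_v = c_v·t/H_d² = 4.4×3.8/8.4² = 0.23696.
T_v = 0.23696 corresponds to the U ≤ 60% branch:
U = √(4T_v/π) = 0.5493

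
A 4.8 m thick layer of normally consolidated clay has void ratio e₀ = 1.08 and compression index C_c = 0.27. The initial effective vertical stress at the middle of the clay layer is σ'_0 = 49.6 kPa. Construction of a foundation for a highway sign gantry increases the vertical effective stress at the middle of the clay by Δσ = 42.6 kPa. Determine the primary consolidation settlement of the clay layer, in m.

S_c ≈ 0.168 m

Final effective stress: σ'_f = σ'_0 + Δσ = 49.6 + 42.6 = 92.2 kPa.
Normally consolidated clay, so the full stress increment lies on the virgin compression line:
S_c = C_c·H/(1+e₀)·log₁₀(σ'_f/σ'_0) = 0.27×4.8/(1+1.08)×log₁₀(92.2/49.6)
    = 0.62308 × 0.26925 = 0.1678 m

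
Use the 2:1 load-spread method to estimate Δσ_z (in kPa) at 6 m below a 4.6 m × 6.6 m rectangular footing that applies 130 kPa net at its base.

By the 2:1 method the load spreads at 1 horizontal : 2 vertical, so at depth z the loaded area has grown by z in each plan dimension:
Δσ = qBL/((B+z)(L+z)) = 130×4.6×6.6/((4.6+6)(6.6+6)) = 29.551 kPa

Δσ_z ≈ 29.6 kPa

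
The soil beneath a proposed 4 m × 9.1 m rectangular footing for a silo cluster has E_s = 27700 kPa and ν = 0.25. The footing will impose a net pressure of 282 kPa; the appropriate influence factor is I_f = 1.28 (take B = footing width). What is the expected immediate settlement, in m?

Immediate (elastic) settlement: S_e = q·B·(1−ν²)/E_s · I_f.
S_e = 282 × 4 × (1 − 0.25²) / 27700 × 1.28
    = 282 × 4 × 0.9375 / 27700 × 1.28
    = 0.04887 m

S_e ≈ 0.0489 m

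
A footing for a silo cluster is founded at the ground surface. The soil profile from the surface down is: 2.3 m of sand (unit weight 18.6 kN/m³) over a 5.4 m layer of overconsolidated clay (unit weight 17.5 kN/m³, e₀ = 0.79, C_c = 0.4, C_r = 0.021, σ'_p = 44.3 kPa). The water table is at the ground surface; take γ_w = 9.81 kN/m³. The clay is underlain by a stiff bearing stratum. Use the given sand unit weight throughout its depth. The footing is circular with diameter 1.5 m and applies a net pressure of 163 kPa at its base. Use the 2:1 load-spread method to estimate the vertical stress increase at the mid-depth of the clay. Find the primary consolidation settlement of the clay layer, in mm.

S_c ≈ 62 mm

Mid-depth of clay below the ground surface: z = 2.3 + 5.4/2 = 5 m.
Total vertical stress at mid-clay: σ_v = 18.6×2.3 + 17.5×2.7 = 90.03 kPa.
Pore pressure: u = 9.81×(5 − 0) = 49.05 kPa.
Initial effective stress: σ'_0 = σ_v − u = 90.03 − 49.05 = 40.98 kPa.
Stress increase at mid-clay by the 2:1 spreading method:
Δσ ≈ qD²/(D+z)² = 163×1.5²/(1.5+5)² = 8.6805 kPa
Final effective stress: σ'_f = 40.98 + 8.6805 = 49.66 kPa.
σ'_f = 49.66 > σ'_p = 44.3 kPa, so the stress path crosses the preconsolidation pressure — recompression up to σ'_p, then virgin compression beyond:
S_c = H/(1+e₀)·[C_r·log₁₀(σ'_p/σ'_0) + C_c·log₁₀(σ'_f/σ'_p)]
    = 5.4/1.79 × [0.021×log₁₀(44.3/40.98) + 0.4×log₁₀(49.66/44.3)]
    = 3.0168 × [0.00071047 + 0.019841] = 0.062 m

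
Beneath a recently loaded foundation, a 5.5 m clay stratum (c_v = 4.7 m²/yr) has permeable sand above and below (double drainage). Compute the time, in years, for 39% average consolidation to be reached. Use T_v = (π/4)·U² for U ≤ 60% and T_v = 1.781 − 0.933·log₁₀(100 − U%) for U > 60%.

Drainage path length: H_d = H/2 = 2.75 m (double drainage).
U ≤ 60%: T_v = (π/4)·U² = (π/4)×0.39² = 0.11946.
t = T_v·H_d²/c_v = 0.11946×2.75²/4.7 = 0.1922 years.

t ≈ 0.192 years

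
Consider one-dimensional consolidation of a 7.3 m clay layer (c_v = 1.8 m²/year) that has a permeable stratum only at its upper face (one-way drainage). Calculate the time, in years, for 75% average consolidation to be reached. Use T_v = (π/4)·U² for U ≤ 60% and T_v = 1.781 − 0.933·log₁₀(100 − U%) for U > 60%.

Drainage path length: H_d = H = 7.3 m (single drainage).
U > 60%: T_v = 1.781 − 0.933·log₁₀(100 − 75) = 0.47672.
t = T_v·H_d²/c_v = 0.47672×7.3²/1.8 = 14.11 years.

t ≈ 14.1 years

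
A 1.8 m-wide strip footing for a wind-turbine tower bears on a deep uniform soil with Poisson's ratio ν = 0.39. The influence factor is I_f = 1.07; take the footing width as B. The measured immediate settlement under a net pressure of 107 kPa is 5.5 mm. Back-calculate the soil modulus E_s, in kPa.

E_s ≈ 31800 kPa

S_e = q·B·(1−ν²)/E_s · I_f  ⇒  E_s = q·B·(1−ν²)·I_f / S_e.
E_s = 107 × 1.8 × 0.8479 × 1.07 / 0.0055 = 31770 kPa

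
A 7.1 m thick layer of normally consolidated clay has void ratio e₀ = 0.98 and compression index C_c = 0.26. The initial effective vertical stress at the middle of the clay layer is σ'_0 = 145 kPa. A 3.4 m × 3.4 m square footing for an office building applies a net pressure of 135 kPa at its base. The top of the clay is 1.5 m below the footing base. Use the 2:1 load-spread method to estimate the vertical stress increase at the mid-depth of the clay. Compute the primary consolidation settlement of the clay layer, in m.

S_c ≈ 0.0569 m

Mid-depth of clay below the footing base: z = 1.5 + 7.1/2 = 5.05 m.
Stress increase at mid-clay by the 2:1 spreading method:
Δσ = qBL/((B+z)(L+z)) = 135×3.4×3.4/((3.4+5.05)(3.4+5.05)) = 21.856 kPa
Final effective stress: σ'_f = σ'_0 + Δσ = 145 + 21.856 = 166.86 kPa.
Normally consolidated clay, so the full stress increment lies on the virgin compression line:
S_c = C_c·H/(1+e₀)·log₁₀(σ'_f/σ'_0) = 0.26×7.1/(1+0.98)×log₁₀(166.86/145)
    = 0.93232 × 0.060984 = 0.05686 m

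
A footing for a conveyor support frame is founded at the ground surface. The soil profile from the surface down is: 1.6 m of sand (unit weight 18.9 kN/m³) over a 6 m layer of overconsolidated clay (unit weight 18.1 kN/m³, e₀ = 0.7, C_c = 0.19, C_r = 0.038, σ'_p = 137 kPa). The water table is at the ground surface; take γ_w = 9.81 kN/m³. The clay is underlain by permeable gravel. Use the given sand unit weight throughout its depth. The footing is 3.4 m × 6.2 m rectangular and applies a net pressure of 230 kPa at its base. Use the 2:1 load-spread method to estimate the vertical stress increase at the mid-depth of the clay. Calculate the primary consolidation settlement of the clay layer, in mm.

Mid-depth of clay below the ground surface: z = 1.6 + 6/2 = 4.6 m.
Total vertical stress at mid-clay: σ_v = 18.9×1.6 + 18.1×3 = 84.54 kPa.
Pore pressure: u = 9.81×(4.6 − 0) = 45.126 kPa.
Initial effective stress: σ'_0 = σ_v − u = 84.54 − 45.126 = 39.414 kPa.
Stress increase at mid-clay by the 2:1 spreading method:
Δσ = qBL/((B+z)(L+z)) = 230×3.4×6.2/((3.4+4.6)(6.2+4.6)) = 56.116 kPa
Final effective stress: σ'_f = 39.414 + 56.116 = 95.53 kPa.
σ'_f = 95.53 ≤ σ'_p = 137 kPa, so the clay remains overconsolidated and only the recompression index applies:
S_c = C_r·H/(1+e₀)·log₁₀(σ'_f/σ'_0) = 0.038×6/1.7×log₁₀(95.53/39.414)
    = 0.13412 × 0.38449 = 0.05157 m

S_c ≈ 51.6 mm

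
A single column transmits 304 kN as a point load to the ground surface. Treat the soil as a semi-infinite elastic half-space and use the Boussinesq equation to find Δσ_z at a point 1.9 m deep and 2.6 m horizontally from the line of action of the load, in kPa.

Boussinesq vertical stress below a point load on an elastic half-space:
Δσ_z = 3P/(2πz²) · [1 + (r/z)²]^(−5/2)
r/z = 2.6/1.9 = 1.3684; [1+(r/z)²]^(−5/2) = 0.071502.
Δσ_z = 3×304/(2π×1.9²) × 0.071502 = 40.208 × 0.071502 = 2.875 kPa

Δσ_z ≈ 2.87 kPa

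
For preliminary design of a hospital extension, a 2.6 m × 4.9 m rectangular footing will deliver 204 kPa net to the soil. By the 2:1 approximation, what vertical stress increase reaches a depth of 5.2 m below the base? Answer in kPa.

By the 2:1 method the load spreads at 1 horizontal : 2 vertical, so at depth z the loaded area has grown by z in each plan dimension:
Δσ = qBL/((B+z)(L+z)) = 204×2.6×4.9/((2.6+5.2)(4.9+5.2)) = 32.99 kPa

Δσ_z ≈ 33 kPa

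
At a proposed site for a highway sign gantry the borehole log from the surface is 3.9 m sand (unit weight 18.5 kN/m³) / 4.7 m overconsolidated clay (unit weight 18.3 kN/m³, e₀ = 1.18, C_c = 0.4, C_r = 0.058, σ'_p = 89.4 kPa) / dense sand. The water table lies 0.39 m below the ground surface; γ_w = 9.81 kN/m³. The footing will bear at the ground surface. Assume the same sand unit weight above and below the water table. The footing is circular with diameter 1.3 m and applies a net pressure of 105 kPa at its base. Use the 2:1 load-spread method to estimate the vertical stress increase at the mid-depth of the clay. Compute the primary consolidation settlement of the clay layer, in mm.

S_c ≈ 2.85 mm

Mid-depth of clay below the ground surface: z = 3.9 + 4.7/2 = 6.25 m.
Total vertical stress at mid-clay: σ_v = 18.5×3.9 + 18.3×2.35 = 115.16 kPa.
Pore pressure: u = 9.81×(6.25 − 0.39) = 57.487 kPa.
Initial effective stress: σ'_0 = σ_v − u = 115.16 − 57.487 = 57.673 kPa.
Stress increase at mid-clay by the 2:1 spreading method:
Δσ ≈ qD²/(D+z)² = 105×1.3²/(1.3+6.25)² = 3.113 kPa
Final effective stress: σ'_f = 57.673 + 3.113 = 60.786 kPa.
σ'_f = 60.786 ≤ σ'_p = 89.4 kPa, so the clay remains overconsolidated and only the recompression index applies:
S_c = C_r·H/(1+e₀)·log₁₀(σ'_f/σ'_0) = 0.058×4.7/2.18×log₁₀(60.786/57.673)
    = 0.12505 × 0.022831 = 0.002855 m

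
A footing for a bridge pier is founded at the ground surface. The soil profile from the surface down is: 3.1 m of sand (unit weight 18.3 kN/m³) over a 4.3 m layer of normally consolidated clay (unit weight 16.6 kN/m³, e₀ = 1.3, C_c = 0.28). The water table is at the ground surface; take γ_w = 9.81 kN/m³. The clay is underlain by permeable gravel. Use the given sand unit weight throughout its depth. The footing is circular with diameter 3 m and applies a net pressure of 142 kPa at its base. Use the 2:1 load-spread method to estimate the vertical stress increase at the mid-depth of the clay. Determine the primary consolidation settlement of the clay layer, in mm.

S_c ≈ 85.9 mm

Mid-depth of clay below the ground surface: z = 3.1 + 4.3/2 = 5.25 m.
Total vertical stress at mid-clay: σ_v = 18.3×3.1 + 16.6×2.15 = 92.42 kPa.
Pore pressure: u = 9.81×(5.25 − 0) = 51.503 kPa.
Initial effective stress: σ'_0 = σ_v − u = 92.42 − 51.503 = 40.917 kPa.
Stress increase at mid-clay by the 2:1 spreading method:
Δσ ≈ qD²/(D+z)² = 142×3²/(3+5.25)² = 18.777 kPa
Final effective stress: σ'_f = σ'_0 + Δσ = 40.917 + 18.777 = 59.694 kPa.
Normally consolidated clay, so the full stress increment lies on the virgin compression line:
S_c = C_c·H/(1+e₀)·log₁₀(σ'_f/σ'_0) = 0.28×4.3/(1+1.3)×log₁₀(59.694/40.917)
    = 0.52348 × 0.16403 = 0.08587 m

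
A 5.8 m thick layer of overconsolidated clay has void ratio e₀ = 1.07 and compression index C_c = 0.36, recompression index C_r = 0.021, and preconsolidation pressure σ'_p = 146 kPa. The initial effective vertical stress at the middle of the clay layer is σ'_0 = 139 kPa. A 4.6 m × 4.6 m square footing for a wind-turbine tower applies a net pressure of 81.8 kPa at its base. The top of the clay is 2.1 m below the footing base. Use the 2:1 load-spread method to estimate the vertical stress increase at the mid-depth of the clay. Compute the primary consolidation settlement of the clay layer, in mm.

S_c ≈ 35.2 mm

Mid-depth of clay below the footing base: z = 2.1 + 5.8/2 = 5 m.
Stress increase at mid-clay by the 2:1 spreading method:
Δσ = qBL/((B+z)(L+z)) = 81.8×4.6×4.6/((4.6+5)(4.6+5)) = 18.781 kPa
Final effective stress: σ'_f = 139 + 18.781 = 157.78 kPa.
σ'_f = 157.78 > σ'_p = 146 kPa, so the stress path crosses the preconsolidation pressure — recompression up to σ'_p, then virgin compression beyond:
S_c = H/(1+e₀)·[C_r·log₁₀(σ'_p/σ'_0) + C_c·log₁₀(σ'_f/σ'_p)]
    = 5.8/2.07 × [0.021×log₁₀(146/139) + 0.36×log₁₀(157.78/146)]
    = 2.8019 × [0.0004481 + 0.012132] = 0.03525 m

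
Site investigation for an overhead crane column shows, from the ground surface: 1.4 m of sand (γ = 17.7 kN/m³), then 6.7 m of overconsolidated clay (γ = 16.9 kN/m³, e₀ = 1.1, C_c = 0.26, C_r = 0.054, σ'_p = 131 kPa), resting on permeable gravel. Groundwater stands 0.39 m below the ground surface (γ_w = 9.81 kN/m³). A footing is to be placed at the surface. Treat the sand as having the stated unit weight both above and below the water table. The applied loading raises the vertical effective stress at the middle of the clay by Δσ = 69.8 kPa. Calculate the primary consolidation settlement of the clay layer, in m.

Mid-depth of clay below the ground surface: z = 1.4 + 6.7/2 = 4.75 m.
Total vertical stress at mid-clay: σ_v = 17.7×1.4 + 16.9×3.35 = 81.395 kPa.
Pore pressure: u = 9.81×(4.75 − 0.39) = 42.772 kPa.
Initial effective stress: σ'_0 = σ_v − u = 81.395 − 42.772 = 38.623 kPa.
Final effective stress: σ'_f = 38.623 + 69.8 = 108.42 kPa.
σ'_f = 108.42 ≤ σ'_p = 131 kPa, so the clay remains overconsolidated and only the recompression index applies:
S_c = C_r·H/(1+e₀)·log₁₀(σ'_f/σ'_0) = 0.054×6.7/2.1×log₁₀(108.42/38.623)
    = 0.17229 × 0.44826 = 0.07723 m

S_c ≈ 0.0772 m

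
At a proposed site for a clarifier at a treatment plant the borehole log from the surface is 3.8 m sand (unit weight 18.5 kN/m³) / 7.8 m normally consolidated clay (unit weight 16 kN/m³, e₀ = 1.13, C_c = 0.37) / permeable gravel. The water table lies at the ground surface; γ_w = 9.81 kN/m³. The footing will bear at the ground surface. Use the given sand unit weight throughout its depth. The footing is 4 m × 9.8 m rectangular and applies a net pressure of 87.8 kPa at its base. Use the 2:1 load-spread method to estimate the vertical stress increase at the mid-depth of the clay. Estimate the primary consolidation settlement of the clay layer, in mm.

S_c ≈ 152 mm

Mid-depth of clay below the ground surface: z = 3.8 + 7.8/2 = 7.7 m.
Total vertical stress at mid-clay: σ_v = 18.5×3.8 + 16×3.9 = 132.7 kPa.
Pore pressure: u = 9.81×(7.7 − 0) = 75.537 kPa.
Initial effective stress: σ'_0 = σ_v − u = 132.7 − 75.537 = 57.163 kPa.
Stress increase at mid-clay by the 2:1 spreading method:
Δσ = qBL/((B+z)(L+z)) = 87.8×4×9.8/((4+7.7)(9.8+7.7)) = 16.81 kPa
Final effective stress: σ'_f = σ'_0 + Δσ = 57.163 + 16.81 = 73.973 kPa.
Normally consolidated clay, so the full stress increment lies on the virgin compression line:
S_c = C_c·H/(1+e₀)·log₁₀(σ'_f/σ'_0) = 0.37×7.8/(1+1.13)×log₁₀(73.973/57.163)
    = 1.3549 × 0.11196 = 0.1517 m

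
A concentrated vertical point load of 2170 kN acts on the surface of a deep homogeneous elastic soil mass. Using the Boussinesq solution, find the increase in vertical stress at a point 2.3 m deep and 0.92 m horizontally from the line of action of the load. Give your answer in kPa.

Δσ_z ≈ 135 kPa

Boussinesq vertical stress below a point load on an elastic half-space:
Δσ_z = 3P/(2πz²) · [1 + (r/z)²]^(−5/2)
r/z = 0.92/2.3 = 0.4; [1+(r/z)²]^(−5/2) = 0.69001.
Δσ_z = 3×2170/(2π×2.3²) × 0.69001 = 195.86 × 0.69001 = 135.1 kPa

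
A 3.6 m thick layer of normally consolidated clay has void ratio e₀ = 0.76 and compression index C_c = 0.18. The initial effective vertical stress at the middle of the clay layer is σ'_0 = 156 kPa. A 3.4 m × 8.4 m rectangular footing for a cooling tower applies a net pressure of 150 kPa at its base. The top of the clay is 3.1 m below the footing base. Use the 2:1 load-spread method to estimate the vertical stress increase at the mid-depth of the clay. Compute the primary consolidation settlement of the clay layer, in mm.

Mid-depth of clay below the footing base: z = 3.1 + 3.6/2 = 4.9 m.
Stress increase at mid-clay by the 2:1 spreading method:
Δσ = qBL/((B+z)(L+z)) = 150×3.4×8.4/((3.4+4.9)(8.4+4.9)) = 38.808 kPa
Final effective stress: σ'_f = σ'_0 + Δσ = 156 + 38.808 = 194.81 kPa.
Normally consolidated clay, so the full stress increment lies on the virgin compression line:
S_c = C_c·H/(1+e₀)·log₁₀(σ'_f/σ'_0) = 0.18×3.6/(1+0.76)×log₁₀(194.81/156)
    = 0.36818 × 0.096487 = 0.03552 m

S_c ≈ 35.5 mm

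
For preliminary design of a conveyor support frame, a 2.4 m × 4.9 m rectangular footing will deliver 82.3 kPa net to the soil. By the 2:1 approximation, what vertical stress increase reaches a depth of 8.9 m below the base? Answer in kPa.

Δσ_z ≈ 6.21 kPa

By the 2:1 method the load spreads at 1 horizontal : 2 vertical, so at depth z the loaded area has grown by z in each plan dimension:
Δσ = qBL/((B+z)(L+z)) = 82.3×2.4×4.9/((2.4+8.9)(4.9+8.9)) = 6.2065 kPa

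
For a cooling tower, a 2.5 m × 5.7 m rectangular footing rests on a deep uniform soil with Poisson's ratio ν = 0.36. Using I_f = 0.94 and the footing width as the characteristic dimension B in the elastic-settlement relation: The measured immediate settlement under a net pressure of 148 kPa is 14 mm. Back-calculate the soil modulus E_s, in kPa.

S_e = q·B·(1−ν²)/E_s · I_f  ⇒  E_s = q·B·(1−ν²)·I_f / S_e.
E_s = 148 × 2.5 × 0.8704 × 0.94 / 0.014 = 21620 kPa

E_s ≈ 21600 kPa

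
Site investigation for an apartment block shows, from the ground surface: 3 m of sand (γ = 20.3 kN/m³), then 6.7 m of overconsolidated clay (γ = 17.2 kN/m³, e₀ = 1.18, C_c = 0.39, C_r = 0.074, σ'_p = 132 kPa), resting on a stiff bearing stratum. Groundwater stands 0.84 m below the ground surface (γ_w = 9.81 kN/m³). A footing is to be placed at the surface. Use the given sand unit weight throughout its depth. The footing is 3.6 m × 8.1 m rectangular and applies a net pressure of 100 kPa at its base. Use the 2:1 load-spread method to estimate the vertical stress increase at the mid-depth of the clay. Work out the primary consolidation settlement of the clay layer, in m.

Mid-depth of clay below the ground surface: z = 3 + 6.7/2 = 6.35 m.
Total vertical stress at mid-clay: σ_v = 20.3×3 + 17.2×3.35 = 118.52 kPa.
Pore pressure: u = 9.81×(6.35 − 0.84) = 54.053 kPa.
Initial effective stress: σ'_0 = σ_v − u = 118.52 − 54.053 = 64.467 kPa.
Stress increase at mid-clay by the 2:1 spreading method:
Δσ = qBL/((B+z)(L+z)) = 100×3.6×8.1/((3.6+6.35)(8.1+6.35)) = 20.281 kPa
Final effective stress: σ'_f = 64.467 + 20.281 = 84.748 kPa.
σ'_f = 84.748 ≤ σ'_p = 132 kPa, so the clay remains overconsolidated and only the recompression index applies:
S_c = C_r·H/(1+e₀)·log₁₀(σ'_f/σ'_0) = 0.074×6.7/2.18×log₁₀(84.748/64.467)
    = 0.22743 × 0.11879 = 0.02702 m

S_c ≈ 0.027 m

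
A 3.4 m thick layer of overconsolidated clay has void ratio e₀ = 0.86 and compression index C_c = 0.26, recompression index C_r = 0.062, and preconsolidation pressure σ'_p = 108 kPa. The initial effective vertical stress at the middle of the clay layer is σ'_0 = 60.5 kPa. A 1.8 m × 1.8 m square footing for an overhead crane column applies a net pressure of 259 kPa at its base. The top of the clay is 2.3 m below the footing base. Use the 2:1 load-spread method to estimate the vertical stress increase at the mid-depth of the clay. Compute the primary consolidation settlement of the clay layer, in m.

S_c ≈ 0.017 m

Mid-depth of clay below the footing base: z = 2.3 + 3.4/2 = 4 m.
Stress increase at mid-clay by the 2:1 spreading method:
Δσ = qBL/((B+z)(L+z)) = 259×1.8×1.8/((1.8+4)(1.8+4)) = 24.945 kPa
Final effective stress: σ'_f = 60.5 + 24.945 = 85.445 kPa.
σ'_f = 85.445 ≤ σ'_p = 108 kPa, so the clay remains overconsolidated and only the recompression index applies:
S_c = C_r·H/(1+e₀)·log₁₀(σ'_f/σ'_0) = 0.062×3.4/1.86×log₁₀(85.445/60.5)
    = 0.11334 × 0.14993 = 0.01699 m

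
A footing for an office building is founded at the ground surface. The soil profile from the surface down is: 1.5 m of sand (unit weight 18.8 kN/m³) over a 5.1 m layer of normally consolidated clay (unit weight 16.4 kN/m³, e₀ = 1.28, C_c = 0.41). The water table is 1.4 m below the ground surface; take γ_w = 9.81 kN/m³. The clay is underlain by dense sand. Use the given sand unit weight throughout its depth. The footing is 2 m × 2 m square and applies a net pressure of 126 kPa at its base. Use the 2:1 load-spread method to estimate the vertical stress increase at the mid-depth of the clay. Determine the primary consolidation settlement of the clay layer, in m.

Mid-depth of clay below the ground surface: z = 1.5 + 5.1/2 = 4.05 m.
Total vertical stress at mid-clay: σ_v = 18.8×1.5 + 16.4×2.55 = 70.02 kPa.
Pore pressure: u = 9.81×(4.05 − 1.4) = 25.997 kPa.
Initial effective stress: σ'_0 = σ_v − u = 70.02 − 25.997 = 44.023 kPa.
Stress increase at mid-clay by the 2:1 spreading method:
Δσ = qBL/((B+z)(L+z)) = 126×2×2/((2+4.05)(2+4.05)) = 13.77 kPa
Final effective stress: σ'_f = σ'_0 + Δσ = 44.023 + 13.77 = 57.793 kPa.
Normally consolidated clay, so the full stress increment lies on the virgin compression line:
S_c = C_c·H/(1+e₀)·log₁₀(σ'_f/σ'_0) = 0.41×5.1/(1+1.28)×log₁₀(57.793/44.023)
    = 0.91711 × 0.1182 = 0.1084 m

S_c ≈ 0.108 m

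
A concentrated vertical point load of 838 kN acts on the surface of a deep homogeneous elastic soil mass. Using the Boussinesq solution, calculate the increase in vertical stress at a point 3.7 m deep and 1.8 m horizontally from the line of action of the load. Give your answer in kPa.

Boussinesq vertical stress below a point load on an elastic half-space:
Δσ_z = 3P/(2πz²) · [1 + (r/z)²]^(−5/2)
r/z = 1.8/3.7 = 0.48649; [1+(r/z)²]^(−5/2) = 0.58798.
Δσ_z = 3×838/(2π×3.7²) × 0.58798 = 29.227 × 0.58798 = 17.18 kPa

Δσ_z ≈ 17.2 kPa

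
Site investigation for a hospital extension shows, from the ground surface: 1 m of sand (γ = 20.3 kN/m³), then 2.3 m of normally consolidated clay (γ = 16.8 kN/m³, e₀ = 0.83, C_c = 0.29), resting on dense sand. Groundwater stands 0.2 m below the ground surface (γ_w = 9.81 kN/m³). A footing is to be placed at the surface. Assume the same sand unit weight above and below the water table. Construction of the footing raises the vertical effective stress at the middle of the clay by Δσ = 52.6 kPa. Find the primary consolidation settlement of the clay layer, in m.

S_c ≈ 0.201 m

Mid-depth of clay below the ground surface: z = 1 + 2.3/2 = 2.15 m.
Total vertical stress at mid-clay: σ_v = 20.3×1 + 16.8×1.15 = 39.62 kPa.
Pore pressure: u = 9.81×(2.15 − 0.2) = 19.13 kPa.
Initial effective stress: σ'_0 = σ_v − u = 39.62 − 19.13 = 20.49 kPa.
Final effective stress: σ'_f = σ'_0 + Δσ = 20.49 + 52.6 = 73.09 kPa.
Normally consolidated clay, so the full stress increment lies on the virgin compression line:
S_c = C_c·H/(1+e₀)·log₁₀(σ'_f/σ'_0) = 0.29×2.3/(1+0.83)×log₁₀(73.09/20.49)
    = 0.36448 × 0.55232 = 0.2013 m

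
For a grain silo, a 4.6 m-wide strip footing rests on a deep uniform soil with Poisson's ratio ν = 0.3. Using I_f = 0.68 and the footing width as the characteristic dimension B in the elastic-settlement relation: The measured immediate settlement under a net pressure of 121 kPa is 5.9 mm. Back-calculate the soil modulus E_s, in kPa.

S_e = q·B·(1−ν²)/E_s · I_f  ⇒  E_s = q·B·(1−ν²)·I_f / S_e.
E_s = 121 × 4.6 × 0.91 × 0.68 / 0.0059 = 58380 kPa

E_s ≈ 58400 kPa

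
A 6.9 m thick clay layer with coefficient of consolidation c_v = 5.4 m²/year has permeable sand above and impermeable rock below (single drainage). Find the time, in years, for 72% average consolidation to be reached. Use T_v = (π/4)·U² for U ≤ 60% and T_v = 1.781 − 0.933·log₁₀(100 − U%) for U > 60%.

t ≈ 3.8 years

Drainage path length: H_d = H = 6.9 m (single drainage).
U > 60%: T_v = 1.781 − 0.933·log₁₀(100 − 72) = 0.4308.
t = T_v·H_d²/c_v = 0.4308×6.9²/5.4 = 3.798 years.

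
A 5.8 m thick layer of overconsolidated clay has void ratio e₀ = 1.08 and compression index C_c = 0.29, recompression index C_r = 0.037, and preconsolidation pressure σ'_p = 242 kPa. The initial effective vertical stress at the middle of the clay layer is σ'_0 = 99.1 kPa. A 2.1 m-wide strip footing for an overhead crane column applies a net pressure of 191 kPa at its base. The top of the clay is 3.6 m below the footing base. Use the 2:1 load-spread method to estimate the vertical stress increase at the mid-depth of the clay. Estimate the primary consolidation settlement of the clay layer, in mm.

S_c ≈ 17.3 mm

Mid-depth of clay below the footing base: z = 3.6 + 5.8/2 = 6.5 m.
Stress increase at mid-clay by the 2:1 spreading method:
Δσ = qB/(B+z) = 191×2.1/(2.1+6.5) = 46.64 kPa
Final effective stress: σ'_f = 99.1 + 46.64 = 145.74 kPa.
σ'_f = 145.74 ≤ σ'_p = 242 kPa, so the clay remains overconsolidated and only the recompression index applies:
S_c = C_r·H/(1+e₀)·log₁₀(σ'_f/σ'_0) = 0.037×5.8/2.08×log₁₀(145.74/99.1)
    = 0.10317 × 0.16751 = 0.01728 m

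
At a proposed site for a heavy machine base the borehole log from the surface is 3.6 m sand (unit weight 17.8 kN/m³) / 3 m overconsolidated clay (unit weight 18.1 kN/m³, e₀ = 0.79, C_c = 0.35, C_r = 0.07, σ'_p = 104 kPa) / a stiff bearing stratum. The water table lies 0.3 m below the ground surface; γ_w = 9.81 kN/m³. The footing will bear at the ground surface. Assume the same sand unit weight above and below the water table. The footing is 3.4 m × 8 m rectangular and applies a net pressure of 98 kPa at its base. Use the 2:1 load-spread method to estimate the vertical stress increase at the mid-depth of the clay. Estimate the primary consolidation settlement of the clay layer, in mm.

S_c ≈ 22.1 mm

Mid-depth of clay below the ground surface: z = 3.6 + 3/2 = 5.1 m.
Total vertical stress at mid-clay: σ_v = 17.8×3.6 + 18.1×1.5 = 91.23 kPa.
Pore pressure: u = 9.81×(5.1 − 0.3) = 47.088 kPa.
Initial effective stress: σ'_0 = σ_v − u = 91.23 − 47.088 = 44.142 kPa.
Stress increase at mid-clay by the 2:1 spreading method:
Δσ = qBL/((B+z)(L+z)) = 98×3.4×8/((3.4+5.1)(8+5.1)) = 23.939 kPa
Final effective stress: σ'_f = 44.142 + 23.939 = 68.081 kPa.
σ'_f = 68.081 ≤ σ'_p = 104 kPa, so the clay remains overconsolidated and only the recompression index applies:
S_c = C_r·H/(1+e₀)·log₁₀(σ'_f/σ'_0) = 0.07×3/1.79×log₁₀(68.081/44.142)
    = 0.11732 × 0.18817 = 0.02208 m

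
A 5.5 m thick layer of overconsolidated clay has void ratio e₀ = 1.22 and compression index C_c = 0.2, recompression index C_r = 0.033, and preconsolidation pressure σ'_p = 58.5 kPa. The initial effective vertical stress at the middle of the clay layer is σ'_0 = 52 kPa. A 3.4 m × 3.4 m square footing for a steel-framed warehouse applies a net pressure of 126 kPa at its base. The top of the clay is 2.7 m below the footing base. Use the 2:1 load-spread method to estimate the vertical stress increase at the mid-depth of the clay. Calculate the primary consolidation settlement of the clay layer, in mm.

Mid-depth of clay below the footing base: z = 2.7 + 5.5/2 = 5.45 m.
Stress increase at mid-clay by the 2:1 spreading method:
Δσ = qBL/((B+z)(L+z)) = 126×3.4×3.4/((3.4+5.45)(3.4+5.45)) = 18.597 kPa
Final effective stress: σ'_f = 52 + 18.597 = 70.597 kPa.
σ'_f = 70.597 > σ'_p = 58.5 kPa, so the stress path crosses the preconsolidation pressure — recompression up to σ'_p, then virgin compression beyond:
S_c = H/(1+e₀)·[C_r·log₁₀(σ'_p/σ'_0) + C_c·log₁₀(σ'_f/σ'_p)]
    = 5.5/2.22 × [0.033×log₁₀(58.5/52) + 0.2×log₁₀(70.597/58.5)]
    = 2.4775 × [0.001688 + 0.016326] = 0.04463 m

S_c ≈ 44.6 mm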